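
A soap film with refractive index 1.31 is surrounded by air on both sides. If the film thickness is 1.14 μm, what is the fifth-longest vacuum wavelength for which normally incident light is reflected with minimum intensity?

Ray reflecting at the top interface goes from n = 1.0 toward n = 1.31: a half-wave phase shift.
Bottom surface (1.31 → 1.0): reflection off a lower-index medium gives no phase shift.
The two reflections differ by half a wavelength.
For minimum reflection here: 2 n t = m λ.
λ = 2 n t / m. The fifth-longest wavelength is m = 5: λ = 2 × 1.31 × 1140 / 5.00 = 597 nm.

597 nm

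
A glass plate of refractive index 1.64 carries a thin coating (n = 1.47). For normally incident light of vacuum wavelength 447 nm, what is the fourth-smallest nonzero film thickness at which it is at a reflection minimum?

532 nm

Ray reflecting at the top interface goes from n = 1.0 toward n = 1.47: a half-wave phase shift.
Bottom surface (1.47 → 1.64): reflection off a higher-index medium gives a half-wave phase shift.
Zero or two π shifts → no net half-wave offset.
With no net inversion, destructive interference in reflection requires 2 n t = (m + ½) λ.
The fourth-smallest nonzero thickness corresponds to m = 3: t = (m + ½) λ / (2 n) = 3.50 × 447 / (2 × 1.47) = 532 nm.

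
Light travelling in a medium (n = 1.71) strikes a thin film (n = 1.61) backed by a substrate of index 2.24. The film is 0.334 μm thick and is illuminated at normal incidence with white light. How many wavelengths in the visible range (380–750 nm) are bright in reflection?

Top surface (1.71 → 1.61): reflection off a lower-index medium gives no phase shift.
At the lower boundary (n = 1.61 to n = 2.24) the reflected ray undergoes a half-wave phase shift.
Exactly one π shift → a net half-wave offset.
So the condition for constructive reflection is 2 n t = (m + ½) λ.
λ = 2 n t / (m + ½) = 1075 / (m + ½) nm.
m=0: 2151 nm (IR); m=1: 717 nm (visible); m=2: 430 nm (visible); m=3: 307 nm (UV).

2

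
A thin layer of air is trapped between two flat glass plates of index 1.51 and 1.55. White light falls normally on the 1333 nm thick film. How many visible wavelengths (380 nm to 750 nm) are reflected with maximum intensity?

At the upper boundary (n = 1.51 to n = 1.0) the reflected ray undergoes no phase shift.
Ray reflecting at the bottom interface goes from n = 1.0 toward n = 1.55: a half-wave phase shift.
Net: one phase inversion between the two reflected rays.
With one net inversion, constructive interference in reflection requires 2 n t = (m + ½) λ.
λ = 2 n t / (m + ½) = 2666 / (m + ½) nm.
m=3: 762 nm (IR); m=4: 592 nm (visible); m=5: 485 nm (visible); m=6: 410 nm (visible); m=7: 355 nm (UV).

3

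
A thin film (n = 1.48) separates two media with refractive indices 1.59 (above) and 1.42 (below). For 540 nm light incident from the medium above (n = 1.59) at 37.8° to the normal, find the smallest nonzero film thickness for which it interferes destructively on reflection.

At the upper boundary (n = 1.59 to n = 1.48) the reflected ray undergoes no phase shift.
Ray reflecting at the bottom interface goes from n = 1.48 toward n = 1.42: no phase shift.
The two reflections carry the same phase change, so no net offset.
With no net inversion, destructive interference in reflection requires 2 n t cos θ_r = (m + ½) λ.
Snell's law: 1.59 sin 37.8° = 1.48 sin θ_r → sin θ_r = 0.658, cos θ_r = 0.753.
Minimum at m = 0: t = λ / (4 n cos θ_r) = 540 / (4 × 1.48 × 0.753) = 121 nm.

121 nm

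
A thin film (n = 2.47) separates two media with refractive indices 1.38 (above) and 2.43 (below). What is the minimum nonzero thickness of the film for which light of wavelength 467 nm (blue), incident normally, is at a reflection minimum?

Ray reflecting at the top interface goes from n = 1.38 toward n = 2.47: a half-wave phase shift.
Bottom surface (2.47 → 2.43): reflection off a lower-index medium gives no phase shift.
The two reflections differ by half a wavelength.
For weak reflection here: 2 n t = m λ.
Minimum nonzero at m = 1: t = λ / (2 n) = 467 / (2 × 2.47) = 94.5 nm.

94.5 nm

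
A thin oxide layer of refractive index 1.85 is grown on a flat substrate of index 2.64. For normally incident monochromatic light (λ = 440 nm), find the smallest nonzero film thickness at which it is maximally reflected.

119 nm

Ray reflecting at the top interface goes from n = 1.0 toward n = 1.85: a half-wave phase shift.
Bottom surface (1.85 → 2.64): reflection off a higher-index medium gives a half-wave phase shift.
The two reflections carry the same phase change, so no net offset.
So the condition for constructive reflection is 2 n t = m λ.
Minimum nonzero at m = 1: t = λ / (2 n) = 440 / (2 × 1.85) = 119 nm.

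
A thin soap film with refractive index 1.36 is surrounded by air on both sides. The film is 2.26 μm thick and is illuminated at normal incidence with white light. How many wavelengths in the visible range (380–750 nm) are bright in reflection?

At the upper boundary (n = 1.0 to n = 1.36) the reflected ray undergoes a half-wave phase shift.
Ray reflecting at the bottom interface goes from n = 1.36 toward n = 1.0: no phase shift.
The two reflections differ by half a wavelength.
For maximum reflection here: 2 n t = (m + ½) λ.
λ = 2 n t / (m + ½) = 6147 / (m + ½) nm.
m=7: 820 nm (IR); m=8: 723 nm (visible); m=9: 647 nm (visible); m=10: 585 nm (visible); m=11: 535 nm (visible); m=12: 492 nm (visible); m=13: 455 nm (visible); m=14: 424 nm (visible); m=15: 397 nm (visible); m=16: 373 nm (UV).

8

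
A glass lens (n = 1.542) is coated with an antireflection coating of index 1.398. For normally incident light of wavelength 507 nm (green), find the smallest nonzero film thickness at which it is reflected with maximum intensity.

At the upper boundary (n = 1.0 to n = 1.398) the reflected ray undergoes a half-wave phase shift.
At the lower boundary (n = 1.398 to n = 1.542) the reflected ray undergoes a half-wave phase shift.
The two reflections carry the same phase change, so no net offset.
With no net inversion, constructive interference in reflection requires 2 n t = m λ.
Minimum nonzero at m = 1: t = λ / (2 n) = 507 / (2 × 1.398) = 181 nm.

181 nm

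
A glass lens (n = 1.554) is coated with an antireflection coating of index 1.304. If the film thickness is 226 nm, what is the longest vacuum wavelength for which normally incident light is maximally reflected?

Top surface (1.0 → 1.304): reflection off a higher-index medium gives a half-wave phase shift.
Ray reflecting at the bottom interface goes from n = 1.304 toward n = 1.554: a half-wave phase shift.
The two reflections carry the same phase change, so no net offset.
So the condition for constructive reflection is 2 n t = m λ.
λ = 2 n t / m. The longest wavelength is m = 1: λ = 2 × 1.304 × 226 / 1.00 = 589 nm.

589 nm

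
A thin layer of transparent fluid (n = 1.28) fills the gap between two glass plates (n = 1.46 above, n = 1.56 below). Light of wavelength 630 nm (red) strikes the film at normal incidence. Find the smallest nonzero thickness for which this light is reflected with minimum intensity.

246 nm

At the upper boundary (n = 1.46 to n = 1.28) the reflected ray undergoes no phase shift.
Bottom surface (1.28 → 1.56): reflection off a higher-index medium gives a half-wave phase shift.
The two reflections differ by half a wavelength.
So the condition for destructive reflection is 2 n t = m λ.
The smallest nonzero thickness corresponds to m = 1: t = m λ / (2 n) = 1.00 × 630 / (2 × 1.28) = 246 nm.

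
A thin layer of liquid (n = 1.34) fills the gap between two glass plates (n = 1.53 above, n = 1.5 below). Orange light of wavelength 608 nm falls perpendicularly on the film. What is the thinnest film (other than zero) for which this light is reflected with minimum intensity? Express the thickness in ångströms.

2269 Å

Ray reflecting at the top interface goes from n = 1.53 toward n = 1.34: no phase shift.
Bottom surface (1.34 → 1.5): reflection off a higher-index medium gives a half-wave phase shift.
Exactly one π shift → a net half-wave offset.
So the condition for destructive reflection is 2 n t = m λ.
Minimum nonzero at m = 1: t = λ / (2 n) = 608 / (2 × 1.34) = 227 nm.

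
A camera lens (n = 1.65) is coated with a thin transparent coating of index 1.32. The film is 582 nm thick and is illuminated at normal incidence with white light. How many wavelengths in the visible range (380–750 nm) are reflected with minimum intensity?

Top surface (1.0 → 1.32): reflection off a higher-index medium gives a half-wave phase shift.
Ray reflecting at the bottom interface goes from n = 1.32 toward n = 1.65: a half-wave phase shift.
Net: no relative phase inversion (both shifts match).
For weak reflection here: 2 n t = (m + ½) λ.
λ = 2 n t / (m + ½) = 1536 / (m + ½) nm.
m=1: 1024 nm (IR); m=2: 615 nm (visible); m=3: 439 nm (visible); m=4: 341 nm (UV).

2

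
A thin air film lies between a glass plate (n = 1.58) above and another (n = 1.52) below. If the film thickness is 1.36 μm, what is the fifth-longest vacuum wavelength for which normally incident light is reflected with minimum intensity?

Top surface (1.58 → 1.0): reflection off a lower-index medium gives no phase shift.
Ray reflecting at the bottom interface goes from n = 1.0 toward n = 1.52: a half-wave phase shift.
The two reflections differ by half a wavelength.
For dark reflection here: 2 n t = m λ.
λ = 2 n t / m. The fifth-longest wavelength is m = 5: λ = 2 × 1.0 × 1360 / 5.00 = 544 nm.

544 nm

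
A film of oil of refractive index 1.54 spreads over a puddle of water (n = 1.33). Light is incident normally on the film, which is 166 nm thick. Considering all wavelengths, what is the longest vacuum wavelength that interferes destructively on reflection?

511 nm

Ray reflecting at the top interface goes from n = 1.0 toward n = 1.54: a half-wave phase shift.
At the lower boundary (n = 1.54 to n = 1.33) the reflected ray undergoes no phase shift.
Exactly one π shift → a net half-wave offset.
With one net inversion, destructive interference in reflection requires 2 n t = m λ.
λ = 2 n t / m. The longest wavelength is m = 1: λ = 2 × 1.54 × 166 / 1.00 = 511 nm.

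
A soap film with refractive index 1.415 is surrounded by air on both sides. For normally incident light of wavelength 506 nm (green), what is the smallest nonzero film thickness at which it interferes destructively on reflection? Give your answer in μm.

At the upper boundary (n = 1.0 to n = 1.415) the reflected ray undergoes a half-wave phase shift.
Bottom surface (1.415 → 1.0): reflection off a lower-index medium gives no phase shift.
Net: one phase inversion between the two reflected rays.
So the condition for destructive reflection is 2 n t = m λ.
The smallest nonzero thickness corresponds to m = 1: t = m λ / (2 n) = 1.00 × 506 / (2 × 1.415) = 179 nm.

0.179 μm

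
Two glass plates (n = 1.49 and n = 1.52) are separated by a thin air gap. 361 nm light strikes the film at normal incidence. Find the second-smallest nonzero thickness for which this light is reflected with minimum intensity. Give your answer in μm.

0.361 μm

Ray reflecting at the top interface goes from n = 1.49 toward n = 1.0: no phase shift.
Bottom surface (1.0 → 1.52): reflection off a higher-index medium gives a half-wave phase shift.
Net: one phase inversion between the two reflected rays.
For minimum reflection here: 2 n t = m λ.
The second-smallest nonzero thickness corresponds to m = 2: t = m λ / (2 n) = 2.00 × 361 / (2 × 1.0) = 361 nm.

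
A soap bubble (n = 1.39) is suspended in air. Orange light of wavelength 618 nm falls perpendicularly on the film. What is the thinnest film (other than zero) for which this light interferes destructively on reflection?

222 nm

Ray reflecting at the top interface goes from n = 1.0 toward n = 1.39: a half-wave phase shift.
Ray reflecting at the bottom interface goes from n = 1.39 toward n = 1.0: no phase shift.
Net: one phase inversion between the two reflected rays.
So the condition for destructive reflection is 2 n t = m λ.
Minimum nonzero at m = 1: t = λ / (2 n) = 618 / (2 × 1.39) = 222 nm.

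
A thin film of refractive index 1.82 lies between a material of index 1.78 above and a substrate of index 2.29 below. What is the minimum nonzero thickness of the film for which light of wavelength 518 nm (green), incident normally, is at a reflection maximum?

142 nm

At the upper boundary (n = 1.78 to n = 1.82) the reflected ray undergoes a half-wave phase shift.
Bottom surface (1.82 → 2.29): reflection off a higher-index medium gives a half-wave phase shift.
Zero or two π shifts → no net half-wave offset.
So the condition for constructive reflection is 2 n t = m λ.
Minimum nonzero at m = 1: t = λ / (2 n) = 518 / (2 × 1.82) = 142 nm.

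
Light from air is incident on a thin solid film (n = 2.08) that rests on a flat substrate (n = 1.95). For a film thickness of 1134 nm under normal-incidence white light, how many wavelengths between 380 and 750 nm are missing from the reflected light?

At the upper boundary (n = 1.0 to n = 2.08) the reflected ray undergoes a half-wave phase shift.
Ray reflecting at the bottom interface goes from n = 2.08 toward n = 1.95: no phase shift.
Exactly one π shift → a net half-wave offset.
With one net inversion, destructive interference in reflection requires 2 n t = m λ.
λ = 2 n t / m = 4717 / m nm.
m=6: 786 nm (IR); m=7: 674 nm (visible); m=8: 590 nm (visible); m=9: 524 nm (visible); m=10: 472 nm (visible); m=11: 429 nm (visible); m=12: 393 nm (visible); m=13: 363 nm (UV).

6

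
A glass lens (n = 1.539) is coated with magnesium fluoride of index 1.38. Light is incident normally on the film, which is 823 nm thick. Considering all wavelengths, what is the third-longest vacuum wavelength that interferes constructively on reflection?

757 nm

Top surface (1.0 → 1.38): reflection off a higher-index medium gives a half-wave phase shift.
At the lower boundary (n = 1.38 to n = 1.539) the reflected ray undergoes a half-wave phase shift.
Net: no relative phase inversion (both shifts match).
So the condition for constructive reflection is 2 n t = m λ.
λ = 2 n t / m. The third-longest wavelength is m = 3: λ = 2 × 1.38 × 823 / 3.00 = 757 nm.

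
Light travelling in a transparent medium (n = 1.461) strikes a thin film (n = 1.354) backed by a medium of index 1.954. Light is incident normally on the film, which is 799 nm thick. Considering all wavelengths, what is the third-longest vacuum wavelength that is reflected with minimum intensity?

721 nm

Ray reflecting at the top interface goes from n = 1.461 toward n = 1.354: no phase shift.
Ray reflecting at the bottom interface goes from n = 1.354 toward n = 1.954: a half-wave phase shift.
Net: one phase inversion between the two reflected rays.
For minimum reflection here: 2 n t = m λ.
λ = 2 n t / m. The third-longest wavelength is m = 3: λ = 2 × 1.354 × 799 / 3.00 = 721 nm.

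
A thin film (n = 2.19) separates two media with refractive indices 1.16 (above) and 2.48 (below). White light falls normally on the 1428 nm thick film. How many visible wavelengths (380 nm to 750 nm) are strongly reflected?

8

At the upper boundary (n = 1.16 to n = 2.19) the reflected ray undergoes a half-wave phase shift.
Ray reflecting at the bottom interface goes from n = 2.19 toward n = 2.48: a half-wave phase shift.
Net: no relative phase inversion (both shifts match).
With no net inversion, constructive interference in reflection requires 2 n t = m λ.
λ = 2 n t / m = 6255 / m nm.
m=8: 782 nm (IR); m=9: 695 nm (visible); m=10: 625 nm (visible); m=11: 569 nm (visible); m=12: 521 nm (visible); m=13: 481 nm (visible); m=14: 447 nm (visible); m=15: 417 nm (visible); m=16: 391 nm (visible); m=17: 368 nm (UV).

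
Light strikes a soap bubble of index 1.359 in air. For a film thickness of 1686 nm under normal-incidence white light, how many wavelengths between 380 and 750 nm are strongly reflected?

6

Top surface (1.0 → 1.359): reflection off a higher-index medium gives a half-wave phase shift.
Ray reflecting at the bottom interface goes from n = 1.359 toward n = 1.0: no phase shift.
The two reflections differ by half a wavelength.
So the condition for constructive reflection is 2 n t = (m + ½) λ.
λ = 2 n t / (m + ½) = 4583 / (m + ½) nm.
m=5: 833 nm (IR); m=6: 705 nm (visible); m=7: 611 nm (visible); m=8: 539 nm (visible); m=9: 482 nm (visible); m=10: 436 nm (visible); m=11: 398 nm (visible); m=12: 367 nm (UV).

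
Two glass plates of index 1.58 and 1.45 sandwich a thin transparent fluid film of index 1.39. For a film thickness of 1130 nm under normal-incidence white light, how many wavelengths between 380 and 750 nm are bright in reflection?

4

At the upper boundary (n = 1.58 to n = 1.39) the reflected ray undergoes no phase shift.
Bottom surface (1.39 → 1.45): reflection off a higher-index medium gives a half-wave phase shift.
The two reflections differ by half a wavelength.
For maximum reflection here: 2 n t = (m + ½) λ.
λ = 2 n t / (m + ½) = 3141 / (m + ½) nm.
m=3: 898 nm (IR); m=4: 698 nm (visible); m=5: 571 nm (visible); m=6: 483 nm (visible); m=7: 419 nm (visible); m=8: 370 nm (UV).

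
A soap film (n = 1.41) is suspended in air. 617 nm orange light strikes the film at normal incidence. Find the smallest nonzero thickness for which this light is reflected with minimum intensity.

219 nm

At the upper boundary (n = 1.0 to n = 1.41) the reflected ray undergoes a half-wave phase shift.
At the lower boundary (n = 1.41 to n = 1.0) the reflected ray undergoes no phase shift.
The two reflections differ by half a wavelength.
With one net inversion, destructive interference in reflection requires 2 n t = m λ.
The smallest nonzero thickness corresponds to m = 1: t = m λ / (2 n) = 1.00 × 617 / (2 × 1.41) = 219 nm.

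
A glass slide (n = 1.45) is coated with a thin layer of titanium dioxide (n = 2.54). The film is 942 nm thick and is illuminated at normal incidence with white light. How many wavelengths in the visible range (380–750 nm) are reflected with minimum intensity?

At the upper boundary (n = 1.0 to n = 2.54) the reflected ray undergoes a half-wave phase shift.
Bottom surface (2.54 → 1.45): reflection off a lower-index medium gives no phase shift.
The two reflections differ by half a wavelength.
For dark reflection here: 2 n t = m λ.
λ = 2 n t / m = 4785 / m nm.
m=6: 798 nm (IR); m=7: 684 nm (visible); m=8: 598 nm (visible); m=9: 532 nm (visible); m=10: 479 nm (visible); m=11: 435 nm (visible); m=12: 399 nm (visible); m=13: 368 nm (UV).

6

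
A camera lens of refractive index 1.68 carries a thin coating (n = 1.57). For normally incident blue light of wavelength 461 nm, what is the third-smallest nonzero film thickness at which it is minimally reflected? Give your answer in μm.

0.367 μm

Ray reflecting at the top interface goes from n = 1.0 toward n = 1.57: a half-wave phase shift.
At the lower boundary (n = 1.57 to n = 1.68) the reflected ray undergoes a half-wave phase shift.
Net: no relative phase inversion (both shifts match).
With no net inversion, destructive interference in reflection requires 2 n t = (m + ½) λ.
The third-smallest nonzero thickness corresponds to m = 2: t = (m + ½) λ / (2 n) = 2.50 × 461 / (2 × 1.57) = 367 nm.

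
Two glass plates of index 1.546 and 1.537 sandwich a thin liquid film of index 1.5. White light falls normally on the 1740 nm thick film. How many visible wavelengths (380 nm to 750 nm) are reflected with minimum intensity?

Ray reflecting at the top interface goes from n = 1.546 toward n = 1.5: no phase shift.
At the lower boundary (n = 1.5 to n = 1.537) the reflected ray undergoes a half-wave phase shift.
Net: one phase inversion between the two reflected rays.
So the condition for destructive reflection is 2 n t = m λ.
λ = 2 n t / m = 5220 / m nm.
m=6: 870 nm (IR); m=7: 746 nm (visible); m=8: 653 nm (visible); m=9: 580 nm (visible); m=10: 522 nm (visible); m=11: 475 nm (visible); m=12: 435 nm (visible); m=13: 402 nm (visible); m=14: 373 nm (UV).

7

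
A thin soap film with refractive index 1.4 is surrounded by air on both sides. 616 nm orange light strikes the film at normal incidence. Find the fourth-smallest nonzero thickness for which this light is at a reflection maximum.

770 nm

Ray reflecting at the top interface goes from n = 1.0 toward n = 1.4: a half-wave phase shift.
Ray reflecting at the bottom interface goes from n = 1.4 toward n = 1.0: no phase shift.
Net: one phase inversion between the two reflected rays.
So the condition for constructive reflection is 2 n t = (m + ½) λ.
The fourth-smallest nonzero thickness corresponds to m = 3: t = (m + ½) λ / (2 n) = 3.50 × 616 / (2 × 1.4) = 770 nm.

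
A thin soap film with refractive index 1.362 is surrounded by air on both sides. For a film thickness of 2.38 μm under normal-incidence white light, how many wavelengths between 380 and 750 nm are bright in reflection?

Top surface (1.0 → 1.362): reflection off a higher-index medium gives a half-wave phase shift.
Bottom surface (1.362 → 1.0): reflection off a lower-index medium gives no phase shift.
Exactly one π shift → a net half-wave offset.
For bright reflection here: 2 n t = (m + ½) λ.
λ = 2 n t / (m + ½) = 6483 / (m + ½) nm.
m=8: 763 nm (IR); m=9: 682 nm (visible); m=10: 617 nm (visible); m=11: 564 nm (visible); m=12: 519 nm (visible); m=13: 480 nm (visible); m=14: 447 nm (visible); m=15: 418 nm (visible); m=16: 393 nm (visible); m=17: 370 nm (UV).

8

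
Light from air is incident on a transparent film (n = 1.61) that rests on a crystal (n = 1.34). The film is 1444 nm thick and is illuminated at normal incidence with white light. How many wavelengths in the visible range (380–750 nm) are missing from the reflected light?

Ray reflecting at the top interface goes from n = 1.0 toward n = 1.61: a half-wave phase shift.
Ray reflecting at the bottom interface goes from n = 1.61 toward n = 1.34: no phase shift.
Exactly one π shift → a net half-wave offset.
With one net inversion, destructive interference in reflection requires 2 n t = m λ.
λ = 2 n t / m = 4650 / m nm.
m=6: 775 nm (IR); m=7: 664 nm (visible); m=8: 581 nm (visible); m=9: 517 nm (visible); m=10: 465 nm (visible); m=11: 423 nm (visible); m=12: 387 nm (visible); m=13: 358 nm (UV).

6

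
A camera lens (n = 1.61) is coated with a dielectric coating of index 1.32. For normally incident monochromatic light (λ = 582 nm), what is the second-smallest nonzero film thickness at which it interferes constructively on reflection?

Top surface (1.0 → 1.32): reflection off a higher-index medium gives a half-wave phase shift.
Bottom surface (1.32 → 1.61): reflection off a higher-index medium gives a half-wave phase shift.
The two reflections carry the same phase change, so no net offset.
With no net inversion, constructive interference in reflection requires 2 n t = m λ.
The second-smallest nonzero thickness corresponds to m = 2: t = m λ / (2 n) = 2.00 × 582 / (2 × 1.32) = 441 nm.

441 nm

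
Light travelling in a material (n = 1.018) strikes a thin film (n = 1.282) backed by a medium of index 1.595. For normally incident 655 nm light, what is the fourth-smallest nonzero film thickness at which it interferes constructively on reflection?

Top surface (1.018 → 1.282): reflection off a higher-index medium gives a half-wave phase shift.
Bottom surface (1.282 → 1.595): reflection off a higher-index medium gives a half-wave phase shift.
Zero or two π shifts → no net half-wave offset.
So the condition for constructive reflection is 2 n t = m λ.
The fourth-smallest nonzero thickness corresponds to m = 4: t = m λ / (2 n) = 4.00 × 655 / (2 × 1.282) = 1022 nm.

1022 nm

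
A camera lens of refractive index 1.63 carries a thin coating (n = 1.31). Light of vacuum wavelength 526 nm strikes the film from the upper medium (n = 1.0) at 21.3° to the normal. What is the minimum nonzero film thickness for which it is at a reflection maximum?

Top surface (1.0 → 1.31): reflection off a higher-index medium gives a half-wave phase shift.
Ray reflecting at the bottom interface goes from n = 1.31 toward n = 1.63: a half-wave phase shift.
The two reflections carry the same phase change, so no net offset.
With no net inversion, constructive interference in reflection requires 2 n t cos θ_r = m λ.
Snell's law: 1.0 sin 21.3° = 1.31 sin θ_r → sin θ_r = 0.277, cos θ_r = 0.961.
Minimum nonzero at m = 1: t = λ / (2 n cos θ_r) = 526 / (2 × 1.31 × 0.961) = 209 nm.

209 nm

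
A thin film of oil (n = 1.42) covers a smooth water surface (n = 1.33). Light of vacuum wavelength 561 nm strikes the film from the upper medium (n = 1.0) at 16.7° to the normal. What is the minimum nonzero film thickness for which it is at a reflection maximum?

Ray reflecting at the top interface goes from n = 1.0 toward n = 1.42: a half-wave phase shift.
Bottom surface (1.42 → 1.33): reflection off a lower-index medium gives no phase shift.
Exactly one π shift → a net half-wave offset.
So the condition for constructive reflection is 2 n t cos θ_r = (m + ½) λ.
Snell's law: 1.0 sin 16.7° = 1.42 sin θ_r → sin θ_r = 0.202, cos θ_r = 0.979.
Minimum at m = 0: t = λ / (4 n cos θ_r) = 561 / (4 × 1.42 × 0.979) = 101 nm.

101 nm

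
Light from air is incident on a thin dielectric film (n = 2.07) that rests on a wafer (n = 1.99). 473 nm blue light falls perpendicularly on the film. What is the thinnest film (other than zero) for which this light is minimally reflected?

114 nm

Top surface (1.0 → 2.07): reflection off a higher-index medium gives a half-wave phase shift.
Bottom surface (2.07 → 1.99): reflection off a lower-index medium gives no phase shift.
Exactly one π shift → a net half-wave offset.
So the condition for destructive reflection is 2 n t = m λ.
Minimum nonzero at m = 1: t = λ / (2 n) = 473 / (2 × 2.07) = 114 nm.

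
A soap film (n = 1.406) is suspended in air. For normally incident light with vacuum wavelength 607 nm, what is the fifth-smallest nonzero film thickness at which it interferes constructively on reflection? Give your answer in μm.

Ray reflecting at the top interface goes from n = 1.0 toward n = 1.406: a half-wave phase shift.
Bottom surface (1.406 → 1.0): reflection off a lower-index medium gives no phase shift.
Exactly one π shift → a net half-wave offset.
With one net inversion, constructive interference in reflection requires 2 n t = (m + ½) λ.
The fifth-smallest nonzero thickness corresponds to m = 4: t = (m + ½) λ / (2 n) = 4.50 × 607 / (2 × 1.406) = 971 nm.

0.971 μm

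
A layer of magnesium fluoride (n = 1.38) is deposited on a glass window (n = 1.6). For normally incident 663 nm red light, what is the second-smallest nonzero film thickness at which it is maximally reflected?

480 nm

At the upper boundary (n = 1.0 to n = 1.38) the reflected ray undergoes a half-wave phase shift.
Ray reflecting at the bottom interface goes from n = 1.38 toward n = 1.6: a half-wave phase shift.
Net: no relative phase inversion (both shifts match).
So the condition for constructive reflection is 2 n t = m λ.
The second-smallest nonzero thickness corresponds to m = 2: t = m λ / (2 n) = 2.00 × 663 / (2 × 1.38) = 480 nm.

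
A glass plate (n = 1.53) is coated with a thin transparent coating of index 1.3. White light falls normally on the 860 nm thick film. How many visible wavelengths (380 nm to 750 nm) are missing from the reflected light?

3

At the upper boundary (n = 1.0 to n = 1.3) the reflected ray undergoes a half-wave phase shift.
Bottom surface (1.3 → 1.53): reflection off a higher-index medium gives a half-wave phase shift.
Zero or two π shifts → no net half-wave offset.
So the condition for destructive reflection is 2 n t = (m + ½) λ.
λ = 2 n t / (m + ½) = 2236 / (m + ½) nm.
m=2: 894 nm (IR); m=3: 639 nm (visible); m=4: 497 nm (visible); m=5: 407 nm (visible); m=6: 344 nm (UV).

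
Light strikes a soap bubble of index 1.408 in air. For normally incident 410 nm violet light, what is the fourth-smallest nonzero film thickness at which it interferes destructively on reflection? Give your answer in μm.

0.582 μm

At the upper boundary (n = 1.0 to n = 1.408) the reflected ray undergoes a half-wave phase shift.
Bottom surface (1.408 → 1.0): reflection off a lower-index medium gives no phase shift.
Net: one phase inversion between the two reflected rays.
For dark reflection here: 2 n t = m λ.
The fourth-smallest nonzero thickness corresponds to m = 4: t = m λ / (2 n) = 4.00 × 410 / (2 × 1.408) = 582 nm.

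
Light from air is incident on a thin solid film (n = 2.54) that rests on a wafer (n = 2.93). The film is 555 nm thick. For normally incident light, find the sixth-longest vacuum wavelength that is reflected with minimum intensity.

513 nm

Top surface (1.0 → 2.54): reflection off a higher-index medium gives a half-wave phase shift.
At the lower boundary (n = 2.54 to n = 2.93) the reflected ray undergoes a half-wave phase shift.
Zero or two π shifts → no net half-wave offset.
With no net inversion, destructive interference in reflection requires 2 n t = (m + ½) λ.
λ = 2 n t / (m + ½). The sixth-longest wavelength is m = 5: λ = 2 × 2.54 × 555 / 5.50 = 513 nm.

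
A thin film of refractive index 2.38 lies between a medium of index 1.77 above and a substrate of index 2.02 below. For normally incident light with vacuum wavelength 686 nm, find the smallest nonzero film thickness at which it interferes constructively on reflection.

72.1 nm

Ray reflecting at the top interface goes from n = 1.77 toward n = 2.38: a half-wave phase shift.
At the lower boundary (n = 2.38 to n = 2.02) the reflected ray undergoes no phase shift.
The two reflections differ by half a wavelength.
With one net inversion, constructive interference in reflection requires 2 n t = (m + ½) λ.
Minimum at m = 0: t = λ / (4 n) = 686 / (4 × 2.38) = 72.1 nm.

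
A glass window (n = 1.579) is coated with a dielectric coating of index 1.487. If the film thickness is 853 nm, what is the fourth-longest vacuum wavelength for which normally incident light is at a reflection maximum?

Top surface (1.0 → 1.487): reflection off a higher-index medium gives a half-wave phase shift.
At the lower boundary (n = 1.487 to n = 1.579) the reflected ray undergoes a half-wave phase shift.
Zero or two π shifts → no net half-wave offset.
So the condition for constructive reflection is 2 n t = m λ.
λ = 2 n t / m. The fourth-longest wavelength is m = 4: λ = 2 × 1.487 × 853 / 4.00 = 634 nm.

634 nm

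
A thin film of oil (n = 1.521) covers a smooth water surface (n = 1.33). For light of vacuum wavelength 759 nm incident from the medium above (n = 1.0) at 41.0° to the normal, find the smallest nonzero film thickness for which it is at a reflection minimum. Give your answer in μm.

0.277 μm

Ray reflecting at the top interface goes from n = 1.0 toward n = 1.521: a half-wave phase shift.
Bottom surface (1.521 → 1.33): reflection off a lower-index medium gives no phase shift.
Exactly one π shift → a net half-wave offset.
For dark reflection here: 2 n t cos θ_r = m λ.
Snell's law: 1.0 sin 41.0° = 1.521 sin θ_r → sin θ_r = 0.431, cos θ_r = 0.902.
Minimum nonzero at m = 1: t = λ / (2 n cos θ_r) = 759 / (2 × 1.521 × 0.902) = 277 nm.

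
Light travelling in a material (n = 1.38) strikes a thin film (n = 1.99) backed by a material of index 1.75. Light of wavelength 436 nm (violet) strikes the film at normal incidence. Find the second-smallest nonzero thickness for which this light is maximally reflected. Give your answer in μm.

At the upper boundary (n = 1.38 to n = 1.99) the reflected ray undergoes a half-wave phase shift.
Bottom surface (1.99 → 1.75): reflection off a lower-index medium gives no phase shift.
Exactly one π shift → a net half-wave offset.
With one net inversion, constructive interference in reflection requires 2 n t = (m + ½) λ.
The second-smallest nonzero thickness corresponds to m = 1: t = (m + ½) λ / (2 n) = 1.50 × 436 / (2 × 1.99) = 164 nm.

0.164 μm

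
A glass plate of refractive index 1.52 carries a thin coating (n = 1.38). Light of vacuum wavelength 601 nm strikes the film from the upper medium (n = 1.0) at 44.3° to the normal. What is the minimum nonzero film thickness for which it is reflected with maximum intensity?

252 nm

Top surface (1.0 → 1.38): reflection off a higher-index medium gives a half-wave phase shift.
At the lower boundary (n = 1.38 to n = 1.52) the reflected ray undergoes a half-wave phase shift.
Zero or two π shifts → no net half-wave offset.
For bright reflection here: 2 n t cos θ_r = m λ.
Snell's law: 1.0 sin 44.3° = 1.38 sin θ_r → sin θ_r = 0.506, cos θ_r = 0.862.
Minimum nonzero at m = 1: t = λ / (2 n cos θ_r) = 601 / (2 × 1.38 × 0.862) = 252 nm.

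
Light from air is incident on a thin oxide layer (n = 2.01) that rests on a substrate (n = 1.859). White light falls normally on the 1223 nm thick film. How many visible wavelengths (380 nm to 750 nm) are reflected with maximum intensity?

Top surface (1.0 → 2.01): reflection off a higher-index medium gives a half-wave phase shift.
Bottom surface (2.01 → 1.859): reflection off a lower-index medium gives no phase shift.
Exactly one π shift → a net half-wave offset.
For strong reflection here: 2 n t = (m + ½) λ.
λ = 2 n t / (m + ½) = 4916 / (m + ½) nm.
m=6: 756 nm (IR); m=7: 656 nm (visible); m=8: 578 nm (visible); m=9: 518 nm (visible); m=10: 468 nm (visible); m=11: 428 nm (visible); m=12: 393 nm (visible); m=13: 364 nm (UV).

6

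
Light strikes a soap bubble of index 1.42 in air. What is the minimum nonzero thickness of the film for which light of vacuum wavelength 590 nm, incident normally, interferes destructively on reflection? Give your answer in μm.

Ray reflecting at the top interface goes from n = 1.0 toward n = 1.42: a half-wave phase shift.
At the lower boundary (n = 1.42 to n = 1.0) the reflected ray undergoes no phase shift.
The two reflections differ by half a wavelength.
For minimum reflection here: 2 n t = m λ.
Minimum nonzero at m = 1: t = λ / (2 n) = 590 / (2 × 1.42) = 208 nm.

0.208 μm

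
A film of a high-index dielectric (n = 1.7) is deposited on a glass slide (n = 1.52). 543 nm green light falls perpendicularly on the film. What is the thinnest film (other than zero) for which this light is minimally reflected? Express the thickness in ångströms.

1597 Å

At the upper boundary (n = 1.0 to n = 1.7) the reflected ray undergoes a half-wave phase shift.
At the lower boundary (n = 1.7 to n = 1.52) the reflected ray undergoes no phase shift.
Net: one phase inversion between the two reflected rays.
With one net inversion, destructive interference in reflection requires 2 n t = m λ.
Minimum nonzero at m = 1: t = λ / (2 n) = 543 / (2 × 1.7) = 160 nm.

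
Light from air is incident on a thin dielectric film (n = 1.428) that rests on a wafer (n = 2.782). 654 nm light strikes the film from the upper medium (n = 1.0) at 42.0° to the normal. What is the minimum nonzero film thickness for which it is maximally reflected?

At the upper boundary (n = 1.0 to n = 1.428) the reflected ray undergoes a half-wave phase shift.
At the lower boundary (n = 1.428 to n = 2.782) the reflected ray undergoes a half-wave phase shift.
Net: no relative phase inversion (both shifts match).
For bright reflection here: 2 n t cos θ_r = m λ.
Snell's law: 1.0 sin 42.0° = 1.428 sin θ_r → sin θ_r = 0.469, cos θ_r = 0.883.
Minimum nonzero at m = 1: t = λ / (2 n cos θ_r) = 654 / (2 × 1.428 × 0.883) = 259 nm.

259 nm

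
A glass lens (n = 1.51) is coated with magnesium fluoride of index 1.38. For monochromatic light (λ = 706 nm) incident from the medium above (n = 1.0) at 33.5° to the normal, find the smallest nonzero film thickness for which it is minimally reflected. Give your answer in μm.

Top surface (1.0 → 1.38): reflection off a higher-index medium gives a half-wave phase shift.
Ray reflecting at the bottom interface goes from n = 1.38 toward n = 1.51: a half-wave phase shift.
Zero or two π shifts → no net half-wave offset.
So the condition for destructive reflection is 2 n t cos θ_r = (m + ½) λ.
Snell's law: 1.0 sin 33.5° = 1.38 sin θ_r → sin θ_r = 0.400, cos θ_r = 0.917.
Minimum at m = 0: t = λ / (4 n cos θ_r) = 706 / (4 × 1.38 × 0.917) = 140 nm.

0.140 μm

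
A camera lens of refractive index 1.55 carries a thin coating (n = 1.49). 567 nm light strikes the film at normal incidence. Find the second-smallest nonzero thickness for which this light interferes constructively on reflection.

At the upper boundary (n = 1.0 to n = 1.49) the reflected ray undergoes a half-wave phase shift.
Bottom surface (1.49 → 1.55): reflection off a higher-index medium gives a half-wave phase shift.
The two reflections carry the same phase change, so no net offset.
For bright reflection here: 2 n t = m λ.
The second-smallest nonzero thickness corresponds to m = 2: t = m λ / (2 n) = 2.00 × 567 / (2 × 1.49) = 381 nm.

381 nm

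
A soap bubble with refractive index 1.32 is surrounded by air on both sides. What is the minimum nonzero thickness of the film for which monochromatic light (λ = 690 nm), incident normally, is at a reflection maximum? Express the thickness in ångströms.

1307 Å

Top surface (1.0 → 1.32): reflection off a higher-index medium gives a half-wave phase shift.
Bottom surface (1.32 → 1.0): reflection off a lower-index medium gives no phase shift.
The two reflections differ by half a wavelength.
For strong reflection here: 2 n t = (m + ½) λ.
Minimum at m = 0: t = λ / (4 n) = 690 / (4 × 1.32) = 131 nm.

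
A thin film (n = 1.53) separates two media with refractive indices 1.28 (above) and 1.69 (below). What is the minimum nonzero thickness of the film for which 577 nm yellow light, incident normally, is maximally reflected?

At the upper boundary (n = 1.28 to n = 1.53) the reflected ray undergoes a half-wave phase shift.
Ray reflecting at the bottom interface goes from n = 1.53 toward n = 1.69: a half-wave phase shift.
Zero or two π shifts → no net half-wave offset.
With no net inversion, constructive interference in reflection requires 2 n t = m λ.
Minimum nonzero at m = 1: t = λ / (2 n) = 577 / (2 × 1.53) = 189 nm.

189 nm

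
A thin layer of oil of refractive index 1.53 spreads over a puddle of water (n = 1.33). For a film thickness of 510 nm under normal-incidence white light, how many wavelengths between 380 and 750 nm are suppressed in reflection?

2

Top surface (1.0 → 1.53): reflection off a higher-index medium gives a half-wave phase shift.
Bottom surface (1.53 → 1.33): reflection off a lower-index medium gives no phase shift.
Net: one phase inversion between the two reflected rays.
For weak reflection here: 2 n t = m λ.
λ = 2 n t / m = 1561 / m nm.
m=2: 780 nm (IR); m=3: 520 nm (visible); m=4: 390 nm (visible); m=5: 312 nm (UV).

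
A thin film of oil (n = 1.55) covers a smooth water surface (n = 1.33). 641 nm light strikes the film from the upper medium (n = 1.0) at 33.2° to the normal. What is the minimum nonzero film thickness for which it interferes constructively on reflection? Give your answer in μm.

0.111 μm

Ray reflecting at the top interface goes from n = 1.0 toward n = 1.55: a half-wave phase shift.
Bottom surface (1.55 → 1.33): reflection off a lower-index medium gives no phase shift.
Exactly one π shift → a net half-wave offset.
With one net inversion, constructive interference in reflection requires 2 n t cos θ_r = (m + ½) λ.
Snell's law: 1.0 sin 33.2° = 1.55 sin θ_r → sin θ_r = 0.353, cos θ_r = 0.936.
Minimum at m = 0: t = λ / (4 n cos θ_r) = 641 / (4 × 1.55 × 0.936) = 111 nm.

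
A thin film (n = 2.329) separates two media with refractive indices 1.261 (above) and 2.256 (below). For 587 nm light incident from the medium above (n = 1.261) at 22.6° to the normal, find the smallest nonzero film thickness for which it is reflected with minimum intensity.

129 nm

At the upper boundary (n = 1.261 to n = 2.329) the reflected ray undergoes a half-wave phase shift.
Bottom surface (2.329 → 2.256): reflection off a lower-index medium gives no phase shift.
The two reflections differ by half a wavelength.
For weak reflection here: 2 n t cos θ_r = m λ.
Snell's law: 1.261 sin 22.6° = 2.329 sin θ_r → sin θ_r = 0.208, cos θ_r = 0.978.
Minimum nonzero at m = 1: t = λ / (2 n cos θ_r) = 587 / (2 × 2.329 × 0.978) = 129 nm.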